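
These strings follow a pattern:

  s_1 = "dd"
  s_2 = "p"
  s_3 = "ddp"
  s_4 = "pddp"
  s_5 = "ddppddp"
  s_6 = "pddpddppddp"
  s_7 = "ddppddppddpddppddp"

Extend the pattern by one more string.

pddpddppddpddppddppddpddppddp

This is a Fibonacci-style word recurrence s(k) = s(k−2)·s(k−1): e.g. dd·p = ddp.
The next term joins pddpddppddp and ddppddppddpddppddp.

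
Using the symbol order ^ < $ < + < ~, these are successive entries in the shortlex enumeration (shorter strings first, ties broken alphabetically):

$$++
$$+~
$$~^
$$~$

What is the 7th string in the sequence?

$+^^

Stepping forward 3 times from $$~$: $$~$ → $$~+ → $$~~, then the target.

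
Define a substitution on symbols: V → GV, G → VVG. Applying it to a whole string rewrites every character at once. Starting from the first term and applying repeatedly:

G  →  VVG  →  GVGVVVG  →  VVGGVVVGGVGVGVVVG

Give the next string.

Replace each of the 17 characters of VVGGVVVGGVGVGVVVG in place — GV GV VVG VVG GV GV GV VVG VVG GV VVG GV VVG GV GV GV VVG — and concatenate.

GVGVVVGVVGGVGVGVVVGVVGGVVVGGVVVGGVGVGVVVG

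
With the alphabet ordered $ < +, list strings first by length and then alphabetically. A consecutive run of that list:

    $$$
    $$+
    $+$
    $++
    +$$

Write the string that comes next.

+$+

The successor of +$$ increments the rightmost position that isn't already + and resets every position after it to $.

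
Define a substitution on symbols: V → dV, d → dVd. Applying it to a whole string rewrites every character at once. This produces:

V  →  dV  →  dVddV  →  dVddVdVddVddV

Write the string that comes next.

dVddVdVddVddVdVddVdVddVddVdVddVddV

Replace each of the 13 characters of dVddVdVddVddV in place — dVd dV dVd dVd dV dVd dV dVd dVd dV dVd dVd dV — and concatenate.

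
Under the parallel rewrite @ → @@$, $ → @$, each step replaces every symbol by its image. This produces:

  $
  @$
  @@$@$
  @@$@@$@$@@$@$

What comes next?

Rewriting the 13 symbols of @@$@@$@$@@$@$ one by one yields @@$ @@$ @$ @@$ @@$ @$ @@$ @$ @@$ @@$ @$ @@$ @$; concatenated:

@@$@@$@$@@$@@$@$@@$@$@@$@@$@$@@$@$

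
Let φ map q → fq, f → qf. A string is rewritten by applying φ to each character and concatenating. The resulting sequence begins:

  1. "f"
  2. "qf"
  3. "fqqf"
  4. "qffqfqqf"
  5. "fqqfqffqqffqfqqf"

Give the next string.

Replace each of the 16 characters of fqqfqffqqffqfqqf in place — qf fq fq qf fq qf qf fq fq qf qf fq qf fq fq qf — and concatenate.

qffqfqqffqqfqffqfqqfqffqqffqfqqf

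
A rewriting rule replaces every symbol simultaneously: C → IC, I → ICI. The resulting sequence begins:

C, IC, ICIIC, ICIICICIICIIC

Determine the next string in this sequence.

Replace each of the 13 characters of ICIICICIICIIC in place — ICI IC ICI ICI IC ICI IC ICI ICI IC ICI ICI IC — and concatenate.

ICIICICIICIICICIICICIICIICICIICIIC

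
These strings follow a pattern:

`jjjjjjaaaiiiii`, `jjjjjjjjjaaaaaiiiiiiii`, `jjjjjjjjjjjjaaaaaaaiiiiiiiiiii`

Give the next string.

Term n consists of 3n+3 j's, followed by 2n+1 a's, followed by 3n+2 i's (n = 1, 2, …).
Setting n = 4 gives 15, 9, 14 characters in each block.

jjjjjjjjjjjjjjjaaaaaaaaaiiiiiiiiiiiiii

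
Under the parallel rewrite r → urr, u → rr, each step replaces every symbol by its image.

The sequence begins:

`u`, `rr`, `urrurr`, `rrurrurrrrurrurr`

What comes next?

Rewriting the 16 symbols of rrurrurrrrurrurr one by one yields urr urr rr urr urr rr urr urr urr urr rr urr urr rr urr urr; concatenated:

urrurrrrurrurrrrurrurrurrurrrrurrurrrrurrurr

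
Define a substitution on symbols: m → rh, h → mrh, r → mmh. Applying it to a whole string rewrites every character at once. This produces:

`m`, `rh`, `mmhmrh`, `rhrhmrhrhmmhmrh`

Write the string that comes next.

Rewriting the 15 symbols of rhrhmrhrhmmhmrh one by one yields mmh mrh mmh mrh rh mmh mrh mmh mrh rh rh mrh rh mmh mrh; concatenated:

mmhmrhmmhmrhrhmmhmrhmmhmrhrhrhmrhrhmmhmrh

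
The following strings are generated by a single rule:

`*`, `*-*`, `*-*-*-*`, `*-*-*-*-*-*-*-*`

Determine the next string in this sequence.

Each string is two copies of the previous one joined by '-'.
So the next term is two copies of *-*-*-*-*-*-*-* with '-' between the halves.

*-*-*-*-*-*-*-*-*-*-*-*-*-*-*-*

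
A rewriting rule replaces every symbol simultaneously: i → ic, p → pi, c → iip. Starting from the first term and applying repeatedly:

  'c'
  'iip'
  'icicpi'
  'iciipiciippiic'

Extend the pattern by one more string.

Replace each of the 14 characters of iciipiciippiic in place — ic iip ic ic pi ic iip ic ic pi pi ic ic iip — and concatenate.

iciipicicpiiciipicicpipiiciciip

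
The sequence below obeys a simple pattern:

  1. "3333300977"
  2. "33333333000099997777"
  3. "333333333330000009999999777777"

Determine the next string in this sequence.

Each string has the form 3^{3n+2} 0^{2n} 9^{3n-2} 7^{2n} (n = 1, 2, …).
Setting n = 4 gives 14, 8, 10, 8 characters in each block.

3333333333333300000000999999999977777777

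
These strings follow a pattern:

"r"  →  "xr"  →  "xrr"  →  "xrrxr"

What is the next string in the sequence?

xrrxrxrr

This is a Fibonacci-style word recurrence s(k) = s(k−1)·s(k−2): e.g. xr·r = xrr.
The next term joins xrrxr and xrr.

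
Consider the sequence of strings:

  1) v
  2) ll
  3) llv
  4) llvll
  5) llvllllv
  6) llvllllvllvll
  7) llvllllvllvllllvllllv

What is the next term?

llvllllvllvllllvllllvllvllllvllvll

Each term (from the third on) is the previous term followed by the one before it: term 3 = ll·v = llv.
The next term joins llvllllvllvllllvllllv and llvllllvllvll.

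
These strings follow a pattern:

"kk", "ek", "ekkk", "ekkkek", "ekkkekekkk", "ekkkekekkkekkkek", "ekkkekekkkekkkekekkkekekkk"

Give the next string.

ekkkekekkkekkkekekkkekekkkekkkekekkkekkkek

This is a Fibonacci-style word recurrence s(k) = s(k−1)·s(k−2): e.g. ek·kk = ekkk.
The next term joins ekkkekekkkekkkekekkkekekkk and ekkkekekkkekkkek.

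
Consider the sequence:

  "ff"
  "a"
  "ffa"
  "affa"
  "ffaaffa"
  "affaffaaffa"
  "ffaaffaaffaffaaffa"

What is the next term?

From term 3 onward, concatenate the second-to-last term with the last: ff·a = ffa, a·ffa = affa, …
The next term joins affaffaaffa and ffaaffaaffaffaaffa.

affaffaaffaffaaffaaffaffaaffa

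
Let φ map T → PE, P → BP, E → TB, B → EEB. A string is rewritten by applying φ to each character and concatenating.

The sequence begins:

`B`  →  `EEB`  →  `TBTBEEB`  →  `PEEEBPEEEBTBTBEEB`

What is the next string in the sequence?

φ(PEEEBPEEEBTBTBEEB) expands symbol-by-symbol to BP TB TB TB EEB BP TB TB TB EEB PE EEB PE EEB TB TB EEB; joining the 17 pieces gives the next term.

BPTBTBTBEEBBPTBTBTBEEBPEEEBPEEEBTBTBEEB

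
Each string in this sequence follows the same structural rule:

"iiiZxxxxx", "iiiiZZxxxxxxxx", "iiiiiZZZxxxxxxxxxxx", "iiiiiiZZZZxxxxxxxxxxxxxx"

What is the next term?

iiiiiiiZZZZZxxxxxxxxxxxxxxxxx

Reading off run lengths: i runs 3, 4, 5, 6; Z runs 1, 2, 3, 4; x runs 5, 8, 11, 14 — each is linear in n (n = 1, 2, …).
Setting n = 5 gives 7, 5, 17 characters in each block.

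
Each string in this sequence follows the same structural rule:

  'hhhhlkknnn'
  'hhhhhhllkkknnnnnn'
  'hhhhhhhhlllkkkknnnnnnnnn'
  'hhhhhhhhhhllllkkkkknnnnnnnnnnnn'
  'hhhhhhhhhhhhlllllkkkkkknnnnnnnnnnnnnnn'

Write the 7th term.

Each string has the form h^{2n+2} l^{n} k^{n+1} n^{3n} (n = 1, 2, …).
At n = 7 the blocks have lengths 16, 7, 8, 21.

hhhhhhhhhhhhhhhhlllllllkkkkkkkknnnnnnnnnnnnnnnnnnnnn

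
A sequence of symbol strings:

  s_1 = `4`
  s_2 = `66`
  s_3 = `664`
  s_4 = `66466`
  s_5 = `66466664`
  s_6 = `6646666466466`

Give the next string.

Each term (from the third on) is the previous term followed by the one before it: term 3 = 66·4 = 664.
The next term joins 6646666466466 and 66466664.

664666646646666466664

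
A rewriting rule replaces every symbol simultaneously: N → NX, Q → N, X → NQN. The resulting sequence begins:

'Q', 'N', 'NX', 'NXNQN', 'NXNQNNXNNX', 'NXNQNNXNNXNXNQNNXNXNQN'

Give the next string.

Replace each of the 22 characters of NXNQNNXNNXNXNQNNXNXNQN in place — NX NQN NX N NX NX NQN NX NX NQN NX NQN NX N NX NX NQN NX NQN NX N NX — and concatenate.

NXNQNNXNNXNXNQNNXNXNQNNXNQNNXNNXNXNQNNXNQNNXNNX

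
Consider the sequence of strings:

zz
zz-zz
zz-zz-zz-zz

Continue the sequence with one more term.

Every step duplicates the string with '-' between the halves.
So the next term is two copies of zz-zz-zz-zz with '-' between the halves.

zz-zz-zz-zz-zz-zz-zz-zz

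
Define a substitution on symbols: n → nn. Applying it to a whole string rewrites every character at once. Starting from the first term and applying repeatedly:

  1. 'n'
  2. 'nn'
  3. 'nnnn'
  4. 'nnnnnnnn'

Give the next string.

nnnnnnnnnnnnnnnn

Expanding nnnnnnnn: n→nn, n→nn, n→nn, n→nn, n→nn, n→nn, n→nn, n→nn. Concatenated: nn nn nn nn nn nn nn nn.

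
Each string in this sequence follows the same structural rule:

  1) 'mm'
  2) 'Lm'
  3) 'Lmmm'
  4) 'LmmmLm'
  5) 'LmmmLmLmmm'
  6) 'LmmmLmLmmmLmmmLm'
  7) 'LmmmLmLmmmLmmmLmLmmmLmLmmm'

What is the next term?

LmmmLmLmmmLmmmLmLmmmLmLmmmLmmmLmLmmmLmmmLm

This is a Fibonacci-style word recurrence s(k) = s(k−1)·s(k−2): e.g. Lm·mm = Lmmm.
The next term joins LmmmLmLmmmLmmmLmLmmmLmLmmm and LmmmLmLmmmLmmmLm.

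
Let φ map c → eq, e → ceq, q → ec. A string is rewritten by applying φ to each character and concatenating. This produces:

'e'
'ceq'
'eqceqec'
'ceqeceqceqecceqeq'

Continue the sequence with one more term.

φ(ceqeceqceqecceqeq) expands symbol-by-symbol to eq ceq ec ceq eq ceq ec eq ceq ec ceq eq eq ceq ec ceq ec; joining the 17 pieces gives the next term.

eqceqecceqeqceqeceqceqecceqeqeqceqecceqec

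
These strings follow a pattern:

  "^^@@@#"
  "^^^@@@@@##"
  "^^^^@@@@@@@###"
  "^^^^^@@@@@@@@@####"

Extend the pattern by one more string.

Each string has the form ^^{n} @^{2n-1} #^{n-1}, where the shown terms are n = 2, 3, 4, 5.
For the next term, n = 6, so the run lengths are 6, 11, 5.

^^^^^^@@@@@@@@@@@#####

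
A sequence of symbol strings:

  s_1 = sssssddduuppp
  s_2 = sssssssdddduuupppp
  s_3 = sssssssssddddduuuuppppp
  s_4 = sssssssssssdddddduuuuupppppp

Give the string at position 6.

sssssssssssssssdddddddduuuuuuupppppppp

Reading off run lengths: s runs 5, 7, 9, 11; d runs 3, 4, 5, 6; u runs 2, 3, 4, 5; p runs 3, 4, 5, 6 — each is linear in n, where the shown terms are n = 2, 3, 4, 5.
For term 6, n = 7, so the run lengths are 15, 8, 7, 8.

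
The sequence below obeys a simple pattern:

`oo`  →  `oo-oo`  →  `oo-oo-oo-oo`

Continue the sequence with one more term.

Each string is two copies of the previous one joined by '-'.
So the next term is two copies of oo-oo-oo-oo with '-' between the halves.

oo-oo-oo-oo-oo-oo-oo-oo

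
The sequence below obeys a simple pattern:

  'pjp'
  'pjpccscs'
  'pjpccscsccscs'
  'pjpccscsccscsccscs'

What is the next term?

pjpccscsccscsccscsccscs

The strings grow by a fixed suffix ccscs each time.
So the next term is pjpccscsccscsccscs·ccscs.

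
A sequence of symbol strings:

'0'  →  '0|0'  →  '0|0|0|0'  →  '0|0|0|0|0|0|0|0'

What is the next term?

Each string is two copies of the previous one joined by '|'.
Doubling 0|0|0|0|0|0|0|0 with '|' between the halves:

0|0|0|0|0|0|0|0|0|0|0|0|0|0|0|0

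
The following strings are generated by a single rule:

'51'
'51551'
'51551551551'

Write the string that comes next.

Each string is two copies of the previous one joined by '5'.
Doubling 51551551551 with '5' between the halves:

51551551551551551551551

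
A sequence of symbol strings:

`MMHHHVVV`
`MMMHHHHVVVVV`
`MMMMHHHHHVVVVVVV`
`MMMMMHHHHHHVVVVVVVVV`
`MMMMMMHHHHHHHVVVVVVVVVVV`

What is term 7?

MMMMMMMMHHHHHHHHHVVVVVVVVVVVVVVV

Reading off run lengths: M runs 2, 3, 4, 5, 6; H runs 3, 4, 5, 6, 7; V runs 3, 5, 7, 9, 11 — each is linear in n, where the shown terms are n = 2, 3, 4, 5, 6.
At n = 8 the blocks have lengths 8, 9, 15.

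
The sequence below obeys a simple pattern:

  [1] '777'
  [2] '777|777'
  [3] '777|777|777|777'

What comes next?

s(k+1) = s(k)·|·s(k) — each term doubles the last with '|' between the halves.
One more doubling of 777|777|777|777 gives the answer.

777|777|777|777|777|777|777|777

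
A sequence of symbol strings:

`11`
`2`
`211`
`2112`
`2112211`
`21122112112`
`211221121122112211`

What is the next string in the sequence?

From term 3 onward, concatenate the last term with the second-to-last: 2·11 = 211, 211·2 = 2112, …
Continuing: 211221121122112211 · 21122112112 gives term 8.

21122112112211221121122112112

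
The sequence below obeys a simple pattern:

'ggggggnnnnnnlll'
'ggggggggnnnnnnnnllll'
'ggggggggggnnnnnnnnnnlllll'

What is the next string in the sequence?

Term n consists of 2n g's, followed by 2n n's, followed by n l's, where the shown terms are n = 3, 4, 5.
At n = 6 the blocks have lengths 12, 12, 6.

ggggggggggggnnnnnnnnnnnnllllll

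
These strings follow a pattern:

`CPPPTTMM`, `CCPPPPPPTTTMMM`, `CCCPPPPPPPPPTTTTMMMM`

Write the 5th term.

Reading off run lengths: C runs 1, 2, 3; P runs 3, 6, 9; T runs 2, 3, 4; M runs 2, 3, 4 — each is linear in n (n = 1, 2, …).
For term 5, n = 5, so the run lengths are 5, 15, 6, 6.

CCCCCPPPPPPPPPPPPPPPTTTTTTMMMMMM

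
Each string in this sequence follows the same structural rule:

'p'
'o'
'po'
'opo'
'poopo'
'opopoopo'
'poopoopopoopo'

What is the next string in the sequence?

opopoopopoopoopopoopo

Each term (from the third on) is the two preceding terms concatenated in order: term 3 = p·o = po.
Continuing: opopoopo · poopoopopoopo gives term 8.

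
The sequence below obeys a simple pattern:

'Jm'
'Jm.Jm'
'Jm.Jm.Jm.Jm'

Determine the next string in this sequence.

Every step duplicates the string with '.' between the halves.
So the next term is two copies of Jm.Jm.Jm.Jm with '.' between the halves.

Jm.Jm.Jm.Jm.Jm.Jm.Jm.Jm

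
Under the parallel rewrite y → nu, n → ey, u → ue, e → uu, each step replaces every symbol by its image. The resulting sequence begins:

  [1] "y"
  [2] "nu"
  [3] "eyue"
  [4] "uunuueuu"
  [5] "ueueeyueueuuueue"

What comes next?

ueuuueuuuunuueuuueuuueueueuuueuu

Replace each of the 16 characters of ueueeyueueuuueue in place — ue uu ue uu uu nu ue uu ue uu ue ue ue uu ue uu — and concatenate.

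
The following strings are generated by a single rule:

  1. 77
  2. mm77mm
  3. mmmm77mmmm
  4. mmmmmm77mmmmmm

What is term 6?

mmmmmmmmmm77mmmmmmmmmm

Each term wraps the previous one in mm on the left and mm on the right.
From mmmmmm77mmmmmm, 2 further steps: mmmmmm77mmmmmm → mmmmmmmm77mmmmmmmm → (answer).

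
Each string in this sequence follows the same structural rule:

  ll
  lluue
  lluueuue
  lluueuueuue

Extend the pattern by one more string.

The strings grow by a fixed suffix uue each time.
So the next term is lluueuueuue·uue.

lluueuueuueuue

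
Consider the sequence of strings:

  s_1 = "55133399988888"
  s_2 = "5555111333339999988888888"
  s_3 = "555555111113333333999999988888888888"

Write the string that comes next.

55555555111111133333333399999999988888888888888

Term n consists of 2n 5's, followed by 2n-1 1's, followed by 2n+1 3's, followed by 2n+1 9's, followed by 3n+2 8's (n = 1, 2, …).
At n = 4 the blocks have lengths 8, 7, 9, 9, 14.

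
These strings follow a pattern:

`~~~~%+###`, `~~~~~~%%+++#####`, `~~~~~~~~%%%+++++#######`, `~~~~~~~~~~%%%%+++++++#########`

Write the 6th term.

~~~~~~~~~~~~~~%%%%%%+++++++++++#############

Reading off run lengths: ~ runs 4, 6, 8, 10; % runs 1, 2, 3, 4; + runs 1, 3, 5, 7; # runs 3, 5, 7, 9 — each is linear in n (n = 1, 2, …).
For term 6, n = 6, so the run lengths are 14, 6, 11, 13.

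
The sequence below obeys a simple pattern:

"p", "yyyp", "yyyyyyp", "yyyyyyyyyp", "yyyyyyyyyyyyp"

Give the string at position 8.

Every step adds yyy at the front: s(k+1) = yyy·s(k).
From yyyyyyyyyyyyp, 3 further steps: yyyyyyyyyyyyp → yyyyyyyyyyyyyyyp → yyyyyyyyyyyyyyyyyyp → (answer).

yyyyyyyyyyyyyyyyyyyyyp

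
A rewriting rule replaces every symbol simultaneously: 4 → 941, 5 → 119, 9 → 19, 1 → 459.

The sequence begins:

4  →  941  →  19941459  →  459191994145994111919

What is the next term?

9411191945919459191994145994111919199414594594591945919

φ(459191994145994111919) expands symbol-by-symbol to 941 119 19 459 19 459 19 19 941 459 941 119 19 19 941 459 459 459 19 459 19; joining the 21 pieces gives the next term.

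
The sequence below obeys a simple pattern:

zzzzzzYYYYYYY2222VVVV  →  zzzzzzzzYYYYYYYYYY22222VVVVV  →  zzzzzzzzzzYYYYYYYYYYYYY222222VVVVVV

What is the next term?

Reading off run lengths: z runs 6, 8, 10; Y runs 7, 10, 13; 2 runs 4, 5, 6; V runs 4, 5, 6 — each is linear in n, where the shown terms are n = 2, 3, 4.
For the next term, n = 5, so the run lengths are 12, 16, 7, 7.

zzzzzzzzzzzzYYYYYYYYYYYYYYYY2222222VVVVVVV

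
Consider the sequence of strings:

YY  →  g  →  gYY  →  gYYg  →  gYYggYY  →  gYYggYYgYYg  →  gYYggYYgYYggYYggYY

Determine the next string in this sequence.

Each term (from the third on) is the previous term followed by the one before it: term 3 = g·YY = gYY.
The next term joins gYYggYYgYYggYYggYY and gYYggYYgYYg.

gYYggYYgYYggYYggYYgYYggYYgYYg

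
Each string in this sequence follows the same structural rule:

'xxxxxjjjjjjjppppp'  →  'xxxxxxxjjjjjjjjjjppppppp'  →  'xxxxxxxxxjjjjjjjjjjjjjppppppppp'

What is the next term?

Reading off run lengths: x runs 5, 7, 9; j runs 7, 10, 13; p runs 5, 7, 9 — each is linear in n, where the shown terms are n = 2, 3, 4.
For the next term, n = 5, so the run lengths are 11, 16, 11.

xxxxxxxxxxxjjjjjjjjjjjjjjjjppppppppppp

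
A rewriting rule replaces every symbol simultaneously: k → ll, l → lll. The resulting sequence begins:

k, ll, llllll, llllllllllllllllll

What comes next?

llllllllllllllllllllllllllllllllllllllllllllllllllllll

Replace each of the 18 characters of llllllllllllllllll in place — lll lll lll lll lll lll lll lll lll lll lll lll lll lll lll lll lll lll — and concatenate.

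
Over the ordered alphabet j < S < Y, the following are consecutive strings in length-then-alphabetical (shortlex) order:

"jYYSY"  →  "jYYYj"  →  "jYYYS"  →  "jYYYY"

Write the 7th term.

SjjjY

Advancing 3 positions from jYYYY through jYYYY → Sjjjj → SjjjS reaches term 7.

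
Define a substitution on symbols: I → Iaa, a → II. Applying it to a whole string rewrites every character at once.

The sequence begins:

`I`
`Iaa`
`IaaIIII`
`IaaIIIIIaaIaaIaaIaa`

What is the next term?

IaaIIIIIaaIaaIaaIaaIaaIIIIIaaIIIIIaaIIIIIaaIIII

Replace each of the 19 characters of IaaIIIIIaaIaaIaaIaa in place — Iaa II II Iaa Iaa Iaa Iaa Iaa II II Iaa II II Iaa II II Iaa II II — and concatenate.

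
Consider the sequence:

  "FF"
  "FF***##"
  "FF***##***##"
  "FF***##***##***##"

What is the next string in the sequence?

Every step adds ***## to the end: s(k+1) = s(k)·***##.
Applying this once more to FF***##***##***##:

FF***##***##***##***##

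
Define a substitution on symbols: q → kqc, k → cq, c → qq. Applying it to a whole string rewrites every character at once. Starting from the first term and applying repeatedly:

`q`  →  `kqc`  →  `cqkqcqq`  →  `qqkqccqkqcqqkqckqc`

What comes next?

Rewriting the 18 symbols of qqkqccqkqcqqkqckqc one by one yields kqc kqc cq kqc qq qq kqc cq kqc qq kqc kqc cq kqc qq cq kqc qq; concatenated:

kqckqccqkqcqqqqkqccqkqcqqkqckqccqkqcqqcqkqcqq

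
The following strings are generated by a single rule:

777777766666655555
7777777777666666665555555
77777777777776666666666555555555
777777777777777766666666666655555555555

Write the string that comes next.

The n-th term is 3n-2 7's then 2n 6's then 2n-1 5's, where the shown terms are n = 3, 4, 5, 6.
For the next term, n = 7, so the run lengths are 19, 14, 13.

7777777777777777777666666666666665555555555555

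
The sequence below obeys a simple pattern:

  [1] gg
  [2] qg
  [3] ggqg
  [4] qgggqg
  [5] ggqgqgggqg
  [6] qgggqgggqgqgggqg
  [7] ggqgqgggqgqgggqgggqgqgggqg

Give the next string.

qgggqgggqgqgggqgggqgqgggqgqgggqgggqgqgggqg

From term 3 onward, concatenate the second-to-last term with the last: gg·qg = ggqg, qg·ggqg = qgggqg, …
Continuing: qgggqgggqgqgggqg · ggqgqgggqgqgggqgggqgqgggqg gives term 8.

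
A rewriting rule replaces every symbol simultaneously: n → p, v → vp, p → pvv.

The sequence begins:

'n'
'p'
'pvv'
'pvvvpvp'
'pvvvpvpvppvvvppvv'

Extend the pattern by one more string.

pvvvpvpvppvvvppvvvppvvpvvvpvpvppvvpvvvpvp

φ(pvvvpvpvppvvvppvv) expands symbol-by-symbol to pvv vp vp vp pvv vp pvv vp pvv pvv vp vp vp pvv pvv vp vp; joining the 17 pieces gives the next term.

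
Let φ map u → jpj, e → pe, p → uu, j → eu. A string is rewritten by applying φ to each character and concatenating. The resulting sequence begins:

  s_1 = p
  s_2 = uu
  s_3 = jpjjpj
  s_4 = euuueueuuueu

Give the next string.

pejpjjpjjpjpejpjpejpjjpjjpjpejpj

Apply φ to euuueueuuueu symbol by symbol: e→pe, u→jpj, u→jpj, u→jpj, e→pe, u→jpj, e→pe, u→jpj, u→jpj, u→jpj, e→pe, u→jpj; joined: pe jpj jpj jpj pe jpj pe jpj jpj jpj pe jpj.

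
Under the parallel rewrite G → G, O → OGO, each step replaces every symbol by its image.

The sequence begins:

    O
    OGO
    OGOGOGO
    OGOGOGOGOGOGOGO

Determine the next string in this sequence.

Rewriting the 15 symbols of OGOGOGOGOGOGOGO one by one yields OGO G OGO G OGO G OGO G OGO G OGO G OGO G OGO; concatenated:

OGOGOGOGOGOGOGOGOGOGOGOGOGOGOGO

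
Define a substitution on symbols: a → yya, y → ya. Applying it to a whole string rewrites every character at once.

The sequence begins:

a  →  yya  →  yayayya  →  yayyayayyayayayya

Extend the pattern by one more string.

Rewriting the 17 symbols of yayyayayyayayayya one by one yields ya yya ya ya yya ya yya ya ya yya ya yya ya yya ya ya yya; concatenated:

yayyayayayyayayyayayayyayayyayayyayayayya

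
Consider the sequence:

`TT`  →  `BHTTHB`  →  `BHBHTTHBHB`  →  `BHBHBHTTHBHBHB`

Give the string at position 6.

BHBHBHBHBHTTHBHBHBHBHB

Each term wraps the previous one in BH on the left and HB on the right.
From BHBHBHTTHBHBHB, 2 further steps: BHBHBHTTHBHBHB → BHBHBHBHTTHBHBHBHB → (answer).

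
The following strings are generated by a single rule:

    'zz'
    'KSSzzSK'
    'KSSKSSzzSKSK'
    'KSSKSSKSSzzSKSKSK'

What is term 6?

KSSKSSKSSKSSKSSzzSKSKSKSKSK

Each term wraps the previous one in KSS on the left and SK on the right.
From KSSKSSKSSzzSKSKSK, 2 further steps: KSSKSSKSSzzSKSKSK → KSSKSSKSSKSSzzSKSKSKSK → (answer).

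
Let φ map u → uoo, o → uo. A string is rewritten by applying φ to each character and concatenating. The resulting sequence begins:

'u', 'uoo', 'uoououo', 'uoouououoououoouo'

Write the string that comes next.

Rewriting the 17 symbols of uoouououoououoouo one by one yields uoo uo uo uoo uo uoo uo uoo uo uo uoo uo uoo uo uo uoo uo; concatenated:

uoouououoououoououoouououoououoouououoouo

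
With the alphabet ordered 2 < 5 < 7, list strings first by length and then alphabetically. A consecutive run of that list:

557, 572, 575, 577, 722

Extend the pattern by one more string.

725

Find the rightmost character of 722 below 7, bump it to the next letter, and reset everything to its right to 2.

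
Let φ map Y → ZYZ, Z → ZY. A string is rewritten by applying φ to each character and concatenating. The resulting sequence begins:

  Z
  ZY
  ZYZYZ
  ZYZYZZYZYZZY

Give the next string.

ZYZYZZYZYZZYZYZYZZYZYZZYZYZYZ

Rewriting each symbol of ZYZYZZYZYZZY: Z→ZY, Y→ZYZ, Z→ZY, Y→ZYZ, Z→ZY, Z→ZY, Y→ZYZ, Z→ZY, Y→ZYZ, Z→ZY, Z→ZY, Y→ZYZ, which concatenates to ZY ZYZ ZY ZYZ ZY ZY ZYZ ZY ZYZ ZY ZY ZYZ.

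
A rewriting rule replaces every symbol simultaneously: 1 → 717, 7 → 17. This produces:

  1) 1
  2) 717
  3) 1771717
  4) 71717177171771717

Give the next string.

17717177171771717177171771717177171771717

Replace each of the 17 characters of 71717177171771717 in place — 17 717 17 717 17 717 17 17 717 17 717 17 17 717 17 717 17 — and concatenate.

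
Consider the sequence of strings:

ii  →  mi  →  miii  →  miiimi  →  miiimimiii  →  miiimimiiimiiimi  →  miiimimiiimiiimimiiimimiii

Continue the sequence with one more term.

miiimimiiimiiimimiiimimiiimiiimimiiimiiimi

Each term (from the third on) is the previous term followed by the one before it: term 3 = mi·ii = miii.
So term 8 is miiimimiiimiiimimiiimimiii·miiimimiiimiiimi.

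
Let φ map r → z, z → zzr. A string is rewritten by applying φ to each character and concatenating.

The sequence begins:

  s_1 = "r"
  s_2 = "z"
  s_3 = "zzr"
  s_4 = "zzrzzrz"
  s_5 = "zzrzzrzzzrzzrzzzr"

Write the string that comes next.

Rewriting the 17 symbols of zzrzzrzzzrzzrzzzr one by one yields zzr zzr z zzr zzr z zzr zzr zzr z zzr zzr z zzr zzr zzr z; concatenated:

zzrzzrzzzrzzrzzzrzzrzzrzzzrzzrzzzrzzrzzrz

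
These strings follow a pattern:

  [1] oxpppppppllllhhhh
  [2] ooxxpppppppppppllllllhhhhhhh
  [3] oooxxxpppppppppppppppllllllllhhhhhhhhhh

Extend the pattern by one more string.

Each string has the form o^{n-1} x^{n-1} p^{4n-1} l^{2n} h^{3n-2}, where the shown terms are n = 2, 3, 4.
Setting n = 5 gives 4, 4, 19, 10, 13 characters in each block.

ooooxxxxpppppppppppppppppppllllllllllhhhhhhhhhhhhh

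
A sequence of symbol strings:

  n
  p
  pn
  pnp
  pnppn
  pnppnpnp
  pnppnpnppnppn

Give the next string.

pnppnpnppnppnpnppnpnp

This is a Fibonacci-style word recurrence s(k) = s(k−1)·s(k−2): e.g. p·n = pn.
So term 8 is pnppnpnppnppn·pnppnpnp.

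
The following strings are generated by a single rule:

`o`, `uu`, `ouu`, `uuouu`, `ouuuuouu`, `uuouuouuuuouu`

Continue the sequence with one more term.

ouuuuouuuuouuouuuuouu

This is a Fibonacci-style word recurrence s(k) = s(k−2)·s(k−1): e.g. o·uu = ouu.
Continuing: ouuuuouu · uuouuouuuuouu gives term 7.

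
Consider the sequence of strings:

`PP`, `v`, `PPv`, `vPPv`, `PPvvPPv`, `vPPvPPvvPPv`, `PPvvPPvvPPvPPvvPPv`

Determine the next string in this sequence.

vPPvPPvvPPvPPvvPPvvPPvPPvvPPv

Each term (from the third on) is the two preceding terms concatenated in order: term 3 = PP·v = PPv.
So term 8 is vPPvPPvvPPv·PPvvPPvvPPvPPvvPPv.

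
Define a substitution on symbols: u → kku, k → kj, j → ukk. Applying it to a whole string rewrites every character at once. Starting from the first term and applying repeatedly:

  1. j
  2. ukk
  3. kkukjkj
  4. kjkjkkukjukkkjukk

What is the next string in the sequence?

kjukkkjukkkjkjkkukjukkkkukjkjkjukkkkukjkj

φ(kjkjkkukjukkkjukk) expands symbol-by-symbol to kj ukk kj ukk kj kj kku kj ukk kku kj kj kj ukk kku kj kj; joining the 17 pieces gives the next term.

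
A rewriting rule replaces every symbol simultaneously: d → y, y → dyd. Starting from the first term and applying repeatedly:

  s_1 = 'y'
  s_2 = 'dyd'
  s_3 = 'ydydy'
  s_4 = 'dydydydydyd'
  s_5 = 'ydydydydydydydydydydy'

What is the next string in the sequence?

Rewriting the 21 symbols of ydydydydydydydydydydy one by one yields dyd y dyd y dyd y dyd y dyd y dyd y dyd y dyd y dyd y dyd y dyd; concatenated:

dydydydydydydydydydydydydydydydydydydydydyd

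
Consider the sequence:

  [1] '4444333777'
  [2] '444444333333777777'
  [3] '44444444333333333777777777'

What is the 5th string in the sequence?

444444444444333333333333333777777777777777

The n-th term is 2n+2 4's then 3n 3's then 3n 7's (n = 1, 2, …).
For term 5, n = 5, so the run lengths are 12, 15, 15.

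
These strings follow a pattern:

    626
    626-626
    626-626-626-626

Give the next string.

s(k+1) = s(k)·-·s(k) — each term doubles the last with '-' between the halves.
So the next term is two copies of 626-626-626-626 with '-' between the halves.

626-626-626-626-626-626-626-626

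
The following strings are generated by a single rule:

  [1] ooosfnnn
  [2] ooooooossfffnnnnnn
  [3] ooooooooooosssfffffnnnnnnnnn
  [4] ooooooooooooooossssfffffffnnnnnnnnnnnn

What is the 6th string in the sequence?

ooooooooooooooooooooooossssssfffffffffffnnnnnnnnnnnnnnnnnn

Each string has the form o^{4n-1} s^{n} f^{2n-1} n^{3n} (n = 1, 2, …).
For term 6, n = 6, so the run lengths are 23, 6, 11, 18.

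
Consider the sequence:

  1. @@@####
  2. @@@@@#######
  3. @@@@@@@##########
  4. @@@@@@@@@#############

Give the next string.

Each string has the form @^{2n+1} #^{3n+1} (n = 1, 2, …).
At n = 5 the blocks have lengths 11, 16.

@@@@@@@@@@@################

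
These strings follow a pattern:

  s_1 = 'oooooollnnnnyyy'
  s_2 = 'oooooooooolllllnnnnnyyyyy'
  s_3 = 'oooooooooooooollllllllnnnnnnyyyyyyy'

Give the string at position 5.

oooooooooooooooooooooollllllllllllllnnnnnnnnyyyyyyyyyyy

Each string has the form o^{4n+2} l^{3n-1} n^{n+3} y^{2n+1} (n = 1, 2, …).
For term 5, n = 5, so the run lengths are 22, 14, 8, 11.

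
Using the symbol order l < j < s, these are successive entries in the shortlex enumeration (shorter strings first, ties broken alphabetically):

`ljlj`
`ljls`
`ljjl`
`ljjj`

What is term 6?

ljsl

Advancing 2 positions from ljjj through ljjj → ljjs reaches term 6.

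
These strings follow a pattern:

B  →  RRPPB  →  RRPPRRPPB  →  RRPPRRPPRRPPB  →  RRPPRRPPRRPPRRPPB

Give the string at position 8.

RRPPRRPPRRPPRRPPRRPPRRPPRRPPB

Each term is the previous one with RRPP prepended.
From RRPPRRPPRRPPRRPPB, 3 further steps: RRPPRRPPRRPPRRPPB → RRPPRRPPRRPPRRPPRRPPB → RRPPRRPPRRPPRRPPRRPPRRPPB → (answer).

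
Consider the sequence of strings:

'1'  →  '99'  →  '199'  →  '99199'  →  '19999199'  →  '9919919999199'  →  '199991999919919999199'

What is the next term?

This is a Fibonacci-style word recurrence s(k) = s(k−2)·s(k−1): e.g. 1·99 = 199.
Continuing: 9919919999199 · 199991999919919999199 gives term 8.

9919919999199199991999919919999199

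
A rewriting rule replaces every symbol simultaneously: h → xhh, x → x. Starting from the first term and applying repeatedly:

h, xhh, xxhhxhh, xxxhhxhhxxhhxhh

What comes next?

xxxxhhxhhxxhhxhhxxxhhxhhxxhhxhh

φ(xxxhhxhhxxhhxhh) expands symbol-by-symbol to x x x xhh xhh x xhh xhh x x xhh xhh x xhh xhh; joining the 15 pieces gives the next term.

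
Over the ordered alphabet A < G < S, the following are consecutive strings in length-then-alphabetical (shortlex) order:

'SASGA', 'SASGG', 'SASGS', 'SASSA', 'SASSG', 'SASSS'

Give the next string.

Find the rightmost character of SASSS below S, bump it to the next letter, and reset everything to its right to A.

SGAAA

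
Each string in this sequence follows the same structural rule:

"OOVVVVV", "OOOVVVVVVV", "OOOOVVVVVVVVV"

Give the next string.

Reading off run lengths: O runs 2, 3, 4; V runs 5, 7, 9 — each is linear in n, where the shown terms are n = 2, 3, 4.
For the next term, n = 5, so the run lengths are 5, 11.

OOOOOVVVVVVVVVVV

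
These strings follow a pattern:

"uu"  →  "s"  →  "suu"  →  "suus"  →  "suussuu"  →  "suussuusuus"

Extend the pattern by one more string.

suussuusuussuussuu

Each term (from the third on) is the previous term followed by the one before it: term 3 = s·uu = suu.
So term 7 is suussuusuus·suussuu.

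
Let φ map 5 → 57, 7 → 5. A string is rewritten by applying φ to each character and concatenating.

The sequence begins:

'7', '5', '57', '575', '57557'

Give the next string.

57557575

Expanding 57557: 5→57, 7→5, 5→57, 5→57, 7→5. Concatenated: 57 5 57 57 5.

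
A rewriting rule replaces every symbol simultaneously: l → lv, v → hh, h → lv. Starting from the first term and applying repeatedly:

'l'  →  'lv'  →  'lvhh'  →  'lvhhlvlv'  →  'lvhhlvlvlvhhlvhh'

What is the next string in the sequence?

Rewriting the 16 symbols of lvhhlvlvlvhhlvhh one by one yields lv hh lv lv lv hh lv hh lv hh lv lv lv hh lv lv; concatenated:

lvhhlvlvlvhhlvhhlvhhlvlvlvhhlvlv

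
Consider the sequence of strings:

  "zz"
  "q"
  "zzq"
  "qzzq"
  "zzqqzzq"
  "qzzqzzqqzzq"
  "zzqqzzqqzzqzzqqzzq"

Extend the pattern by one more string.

Each term (from the third on) is the two preceding terms concatenated in order: term 3 = zz·q = zzq.
So term 8 is qzzqzzqqzzq·zzqqzzqqzzqzzqqzzq.

qzzqzzqqzzqzzqqzzqqzzqzzqqzzq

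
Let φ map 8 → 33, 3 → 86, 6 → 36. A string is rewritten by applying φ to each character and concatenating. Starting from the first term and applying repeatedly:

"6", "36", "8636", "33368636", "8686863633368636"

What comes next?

33363336333686368686863633368636

φ(8686863633368636) expands symbol-by-symbol to 33 36 33 36 33 36 86 36 86 86 86 36 33 36 86 36; joining the 16 pieces gives the next term.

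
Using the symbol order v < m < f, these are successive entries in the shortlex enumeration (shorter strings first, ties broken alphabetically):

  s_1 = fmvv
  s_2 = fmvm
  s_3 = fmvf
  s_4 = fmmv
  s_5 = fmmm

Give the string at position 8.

Continuing the enumeration 3 steps past fmmm: fmmm → fmmf → fmfv → (answer).

fmfm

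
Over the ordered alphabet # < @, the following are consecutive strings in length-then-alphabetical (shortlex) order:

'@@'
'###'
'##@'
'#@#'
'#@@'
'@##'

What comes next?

The successor of @## increments the rightmost position that isn't already @ and resets every position after it to #.

@#@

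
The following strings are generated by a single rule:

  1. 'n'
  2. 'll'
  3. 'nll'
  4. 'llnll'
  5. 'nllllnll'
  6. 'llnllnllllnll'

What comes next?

Each term (from the third on) is the two preceding terms concatenated in order: term 3 = n·ll = nll.
Continuing: nllllnll · llnllnllllnll gives term 7.

nllllnllllnllnllllnll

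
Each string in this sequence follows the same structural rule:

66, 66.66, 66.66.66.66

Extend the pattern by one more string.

66.66.66.66.66.66.66.66

Each string is two copies of the previous one joined by '.'.
So the next term is two copies of 66.66.66.66 with '.' between the halves.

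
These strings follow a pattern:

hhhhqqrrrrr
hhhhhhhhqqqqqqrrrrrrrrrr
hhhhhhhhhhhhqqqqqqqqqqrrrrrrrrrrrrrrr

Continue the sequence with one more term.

Reading off run lengths: h runs 4, 8, 12; q runs 2, 6, 10; r runs 5, 10, 15 — each is linear in n (n = 1, 2, …).
Setting n = 4 gives 16, 14, 20 characters in each block.

hhhhhhhhhhhhhhhhqqqqqqqqqqqqqqrrrrrrrrrrrrrrrrrrrr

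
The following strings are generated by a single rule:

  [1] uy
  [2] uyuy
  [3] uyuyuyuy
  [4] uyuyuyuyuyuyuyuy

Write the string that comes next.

uyuyuyuyuyuyuyuyuyuyuyuyuyuyuyuy

s(k+1) = s(k)·s(k) — each term doubles the last.
One more doubling of uyuyuyuyuyuyuyuy gives the answer.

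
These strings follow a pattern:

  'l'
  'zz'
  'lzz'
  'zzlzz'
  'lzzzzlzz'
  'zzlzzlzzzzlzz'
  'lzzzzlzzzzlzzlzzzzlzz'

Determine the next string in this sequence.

zzlzzlzzzzlzzlzzzzlzzzzlzzlzzzzlzz

Each term (from the third on) is the two preceding terms concatenated in order: term 3 = l·zz = lzz.
So term 8 is zzlzzlzzzzlzz·lzzzzlzzzzlzzlzzzzlzz.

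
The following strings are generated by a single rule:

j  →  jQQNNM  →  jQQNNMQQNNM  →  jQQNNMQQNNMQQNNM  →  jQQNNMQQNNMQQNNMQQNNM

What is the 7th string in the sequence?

jQQNNMQQNNMQQNNMQQNNMQQNNMQQNNM

Each term is the previous one with QQNNM appended.
From jQQNNMQQNNMQQNNMQQNNM, 2 further steps: jQQNNMQQNNMQQNNMQQNNM → jQQNNMQQNNMQQNNMQQNNMQQNNM → (answer).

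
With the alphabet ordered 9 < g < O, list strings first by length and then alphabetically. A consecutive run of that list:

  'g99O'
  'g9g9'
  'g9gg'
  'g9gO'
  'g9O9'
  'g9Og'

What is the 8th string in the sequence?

gg99

Stepping forward 2 times from g9Og: g9Og → g9OO, then the target.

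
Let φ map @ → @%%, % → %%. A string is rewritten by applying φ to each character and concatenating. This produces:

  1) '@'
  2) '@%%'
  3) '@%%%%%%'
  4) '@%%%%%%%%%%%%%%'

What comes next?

Applying the rule to each of the 15 symbols of @%%%%%%%%%%%%%% gives the pieces @%% %% %% %% %% %% %% %% %% %% %% %% %% %% %%, which concatenate to the answer.

@%%%%%%%%%%%%%%%%%%%%%%%%%%%%%%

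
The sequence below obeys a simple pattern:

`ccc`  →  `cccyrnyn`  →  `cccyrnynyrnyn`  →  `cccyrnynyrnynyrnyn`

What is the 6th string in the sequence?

Every step adds yrnyn to the end: s(k+1) = s(k)·yrnyn.
From cccyrnynyrnynyrnyn, 2 further steps: cccyrnynyrnynyrnyn → cccyrnynyrnynyrnynyrnyn → (answer).

cccyrnynyrnynyrnynyrnynyrnyn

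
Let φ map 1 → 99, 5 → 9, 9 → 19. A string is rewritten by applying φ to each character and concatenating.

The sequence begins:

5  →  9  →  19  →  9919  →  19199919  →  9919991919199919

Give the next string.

Replace each of the 16 characters of 9919991919199919 in place — 19 19 99 19 19 19 99 19 99 19 99 19 19 19 99 19 — and concatenate.

19199919191999199919991919199919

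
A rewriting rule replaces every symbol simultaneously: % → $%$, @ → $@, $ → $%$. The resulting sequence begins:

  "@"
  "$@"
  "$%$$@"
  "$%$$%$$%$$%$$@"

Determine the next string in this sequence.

Rewriting the 14 symbols of $%$$%$$%$$%$$@ one by one yields $%$ $%$ $%$ $%$ $%$ $%$ $%$ $%$ $%$ $%$ $%$ $%$ $%$ $@; concatenated:

$%$$%$$%$$%$$%$$%$$%$$%$$%$$%$$%$$%$$%$$@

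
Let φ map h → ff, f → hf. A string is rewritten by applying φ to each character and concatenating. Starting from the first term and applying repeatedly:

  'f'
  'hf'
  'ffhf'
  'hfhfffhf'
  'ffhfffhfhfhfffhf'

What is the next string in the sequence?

Rewriting the 16 symbols of ffhfffhfhfhfffhf one by one yields hf hf ff hf hf hf ff hf ff hf ff hf hf hf ff hf; concatenated:

hfhfffhfhfhfffhfffhfffhfhfhfffhf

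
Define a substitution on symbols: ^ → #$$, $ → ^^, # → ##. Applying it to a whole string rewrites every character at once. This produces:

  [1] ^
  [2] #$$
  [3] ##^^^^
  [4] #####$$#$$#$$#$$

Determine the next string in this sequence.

φ(#####$$#$$#$$#$$) expands symbol-by-symbol to ## ## ## ## ## ^^ ^^ ## ^^ ^^ ## ^^ ^^ ## ^^ ^^; joining the 16 pieces gives the next term.

##########^^^^##^^^^##^^^^##^^^^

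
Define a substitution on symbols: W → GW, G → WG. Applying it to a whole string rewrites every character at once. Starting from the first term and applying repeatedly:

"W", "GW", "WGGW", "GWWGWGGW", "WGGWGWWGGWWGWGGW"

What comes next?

Replace each of the 16 characters of WGGWGWWGGWWGWGGW in place — GW WG WG GW WG GW GW WG WG GW GW WG GW WG WG GW — and concatenate.

GWWGWGGWWGGWGWWGWGGWGWWGGWWGWGGW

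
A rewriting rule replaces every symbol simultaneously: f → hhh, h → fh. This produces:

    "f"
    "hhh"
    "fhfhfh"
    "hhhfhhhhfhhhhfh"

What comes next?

Rewriting the 15 symbols of hhhfhhhhfhhhhfh one by one yields fh fh fh hhh fh fh fh fh hhh fh fh fh fh hhh fh; concatenated:

fhfhfhhhhfhfhfhfhhhhfhfhfhfhhhhfh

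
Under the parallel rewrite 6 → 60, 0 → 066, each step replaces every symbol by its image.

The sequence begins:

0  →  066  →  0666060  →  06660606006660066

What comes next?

06660606006660066600660666060600660666060

φ(06660606006660066) expands symbol-by-symbol to 066 60 60 60 066 60 066 60 066 066 60 60 60 066 066 60 60; joining the 17 pieces gives the next term.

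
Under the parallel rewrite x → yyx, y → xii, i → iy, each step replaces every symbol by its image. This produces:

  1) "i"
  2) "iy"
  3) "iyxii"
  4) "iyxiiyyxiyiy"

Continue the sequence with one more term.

iyxiiyyxiyiyxiixiiyyxiyxiiiyxii

Apply φ to iyxiiyyxiyiy symbol by symbol: i→iy, y→xii, x→yyx, i→iy, i→iy, y→xii, y→xii, x→yyx, i→iy, y→xii, i→iy, y→xii; joined: iy xii yyx iy iy xii xii yyx iy xii iy xii.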